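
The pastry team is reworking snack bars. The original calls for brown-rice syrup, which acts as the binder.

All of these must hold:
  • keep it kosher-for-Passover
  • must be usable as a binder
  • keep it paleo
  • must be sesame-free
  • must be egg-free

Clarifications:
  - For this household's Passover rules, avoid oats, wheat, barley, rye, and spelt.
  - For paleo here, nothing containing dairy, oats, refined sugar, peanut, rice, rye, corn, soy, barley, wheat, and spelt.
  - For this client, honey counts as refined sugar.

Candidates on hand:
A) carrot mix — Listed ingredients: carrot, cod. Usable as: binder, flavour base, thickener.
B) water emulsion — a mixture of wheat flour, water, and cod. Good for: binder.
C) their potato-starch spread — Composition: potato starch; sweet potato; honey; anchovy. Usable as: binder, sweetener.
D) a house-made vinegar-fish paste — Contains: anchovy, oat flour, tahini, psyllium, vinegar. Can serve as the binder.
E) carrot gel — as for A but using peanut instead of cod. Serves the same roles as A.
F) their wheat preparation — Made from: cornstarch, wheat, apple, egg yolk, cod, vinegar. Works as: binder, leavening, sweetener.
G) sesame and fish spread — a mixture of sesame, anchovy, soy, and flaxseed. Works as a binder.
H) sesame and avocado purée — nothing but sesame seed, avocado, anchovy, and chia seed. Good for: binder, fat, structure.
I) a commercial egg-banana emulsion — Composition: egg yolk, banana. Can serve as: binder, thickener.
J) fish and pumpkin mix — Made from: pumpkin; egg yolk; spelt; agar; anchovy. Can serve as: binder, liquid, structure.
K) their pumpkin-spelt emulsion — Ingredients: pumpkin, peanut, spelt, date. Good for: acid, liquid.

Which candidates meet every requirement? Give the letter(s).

A: only cod and carrot; none excluded — keep
B: has wheat flour, so not kosher-for-Passover; has wheat flour, so not paleo — out
C: has honey, so not paleo — no
D: has oat flour, so not kosher-for-Passover; has oat flour, so not paleo (and 1 more) — out
E: has peanut, so not paleo — out
F: has wheat, so not kosher-for-Passover; has cornstarch, so not paleo (and 1 more) — no
G: has soy, so not paleo; has sesame, so not sesame-free — out
H: has sesame seed, so not sesame-free — no
I: has egg yolk, so not egg-free — no
J: has spelt, so not kosher-for-Passover; has spelt, so not paleo (and 1 more) — no
K: not usable as a binder; has spelt, so not kosher-for-Passover (and 1 more) — reject

A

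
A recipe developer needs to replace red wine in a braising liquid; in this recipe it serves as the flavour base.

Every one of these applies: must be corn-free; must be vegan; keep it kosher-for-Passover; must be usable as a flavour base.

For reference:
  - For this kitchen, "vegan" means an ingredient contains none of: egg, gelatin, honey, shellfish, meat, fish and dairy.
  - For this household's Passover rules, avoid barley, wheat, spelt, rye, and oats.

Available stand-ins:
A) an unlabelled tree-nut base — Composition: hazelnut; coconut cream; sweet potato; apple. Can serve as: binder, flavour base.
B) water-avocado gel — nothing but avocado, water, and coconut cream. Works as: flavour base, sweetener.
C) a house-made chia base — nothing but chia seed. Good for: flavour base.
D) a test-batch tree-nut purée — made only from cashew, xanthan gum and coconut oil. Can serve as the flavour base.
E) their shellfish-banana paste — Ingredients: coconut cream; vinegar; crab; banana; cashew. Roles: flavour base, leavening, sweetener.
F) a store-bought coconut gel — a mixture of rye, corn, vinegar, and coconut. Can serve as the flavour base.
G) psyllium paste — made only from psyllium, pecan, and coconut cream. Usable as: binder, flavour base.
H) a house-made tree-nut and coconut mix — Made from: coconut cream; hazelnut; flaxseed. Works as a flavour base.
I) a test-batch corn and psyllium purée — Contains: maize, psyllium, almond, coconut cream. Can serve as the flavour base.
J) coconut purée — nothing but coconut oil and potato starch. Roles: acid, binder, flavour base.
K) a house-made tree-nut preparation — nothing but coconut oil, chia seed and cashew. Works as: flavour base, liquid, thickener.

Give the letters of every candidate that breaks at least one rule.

E, F, I

A: kosher-for-Passover, no corn — valid
B: only coconut cream, water and avocado; none excluded — valid
C: works as a flavour base, kosher-for-Passover, no corn — valid
D: works as a flavour base, kosher-for-Passover, vegan — keep
E: has crab, so not vegan — out
F: has rye, so not kosher-for-Passover; has corn, so not corn-free — out
G: no corn, kosher-for-Passover — valid
H: only coconut cream, hazelnut, and flaxseed; none excluded — OK
I: has maize, so not corn-free — reject
J: every rule checks out — keep
K: works as a flavour base, vegan, no corn — OK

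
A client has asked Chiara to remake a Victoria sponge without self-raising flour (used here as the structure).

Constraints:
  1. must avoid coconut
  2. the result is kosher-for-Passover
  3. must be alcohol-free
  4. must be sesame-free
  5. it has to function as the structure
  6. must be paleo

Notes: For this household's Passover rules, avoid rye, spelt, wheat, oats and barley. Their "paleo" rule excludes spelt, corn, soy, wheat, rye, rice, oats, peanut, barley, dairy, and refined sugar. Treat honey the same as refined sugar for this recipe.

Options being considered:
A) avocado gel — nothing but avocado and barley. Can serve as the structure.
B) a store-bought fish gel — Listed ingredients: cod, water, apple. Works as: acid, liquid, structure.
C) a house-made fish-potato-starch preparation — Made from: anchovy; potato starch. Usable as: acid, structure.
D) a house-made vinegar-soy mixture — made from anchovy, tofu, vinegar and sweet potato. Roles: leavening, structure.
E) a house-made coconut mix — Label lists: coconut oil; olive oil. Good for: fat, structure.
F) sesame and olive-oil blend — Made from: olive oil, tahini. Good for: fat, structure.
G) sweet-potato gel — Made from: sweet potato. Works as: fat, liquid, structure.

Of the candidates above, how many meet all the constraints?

A: has barley, so not kosher-for-Passover; has barley, so not paleo — no
B: works as a structure, no sesame, no alcohol — keep
C: works as a structure, paleo, kosher-for-Passover — keep
D: has tofu, so not paleo — no
E: has coconut oil, so not coconut-free — no
F: has tahini, so not sesame-free — out
G: only sweet potato; none excluded — OK

3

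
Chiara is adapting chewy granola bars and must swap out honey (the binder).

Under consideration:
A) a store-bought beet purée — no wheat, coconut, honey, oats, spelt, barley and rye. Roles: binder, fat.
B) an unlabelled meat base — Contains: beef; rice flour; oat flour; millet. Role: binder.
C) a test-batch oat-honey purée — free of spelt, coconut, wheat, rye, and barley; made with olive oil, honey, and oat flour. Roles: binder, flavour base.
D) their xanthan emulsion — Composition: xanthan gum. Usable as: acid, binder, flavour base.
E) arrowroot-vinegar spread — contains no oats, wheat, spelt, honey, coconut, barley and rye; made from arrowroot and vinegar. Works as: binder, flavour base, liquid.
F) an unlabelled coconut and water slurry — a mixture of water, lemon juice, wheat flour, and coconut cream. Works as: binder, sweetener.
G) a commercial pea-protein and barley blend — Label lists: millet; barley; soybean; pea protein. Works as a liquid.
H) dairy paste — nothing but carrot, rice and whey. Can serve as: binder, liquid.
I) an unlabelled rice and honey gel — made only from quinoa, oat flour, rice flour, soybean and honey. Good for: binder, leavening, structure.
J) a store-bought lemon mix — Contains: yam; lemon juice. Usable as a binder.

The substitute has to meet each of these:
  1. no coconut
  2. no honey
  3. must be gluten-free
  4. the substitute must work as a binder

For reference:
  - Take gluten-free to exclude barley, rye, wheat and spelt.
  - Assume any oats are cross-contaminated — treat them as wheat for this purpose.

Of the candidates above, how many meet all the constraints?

5

A: works as a binder, gluten-free, no honey — OK
B: has oat flour, so not gluten-free — no
C: has oat flour, so not gluten-free; has honey, so not honey-free — reject
D: every rule checks out — valid
E: works as a binder, no honey, no coconut — OK
F: has wheat flour, so not gluten-free; has coconut cream, so not coconut-free — out
G: not usable as a binder; has barley, so not gluten-free — out
H: nothing on the exclusion list — valid
I: has oat flour, so not gluten-free; has honey, so not honey-free — out
J: no honey, gluten-free — keep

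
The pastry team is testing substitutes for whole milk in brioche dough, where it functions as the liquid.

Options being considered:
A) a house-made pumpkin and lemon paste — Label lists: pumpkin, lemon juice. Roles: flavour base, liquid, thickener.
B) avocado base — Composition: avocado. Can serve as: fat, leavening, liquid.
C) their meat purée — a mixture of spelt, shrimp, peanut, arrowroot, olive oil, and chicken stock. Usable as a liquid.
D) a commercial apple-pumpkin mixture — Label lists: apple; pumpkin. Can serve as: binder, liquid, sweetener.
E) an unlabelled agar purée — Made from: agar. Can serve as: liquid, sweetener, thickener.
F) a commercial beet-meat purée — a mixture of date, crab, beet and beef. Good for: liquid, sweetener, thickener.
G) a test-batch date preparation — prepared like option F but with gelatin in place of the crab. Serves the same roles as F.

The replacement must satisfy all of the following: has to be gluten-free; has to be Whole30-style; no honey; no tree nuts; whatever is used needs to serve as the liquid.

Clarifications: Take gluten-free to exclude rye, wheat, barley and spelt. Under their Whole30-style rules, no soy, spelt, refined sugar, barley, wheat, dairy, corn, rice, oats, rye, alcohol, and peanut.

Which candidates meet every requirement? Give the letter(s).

A: only pumpkin and lemon juice; none excluded — OK
B: only avocado; none excluded — valid
C: has spelt, so not gluten-free; has peanut, so not Whole30-style — no
D: only apple and pumpkin; none excluded — valid
E: works as a liquid, no tree nuts, gluten-free — valid
F: no honey, Whole30-style — valid
G: all constraints satisfied — valid

A, B, D, E, F, G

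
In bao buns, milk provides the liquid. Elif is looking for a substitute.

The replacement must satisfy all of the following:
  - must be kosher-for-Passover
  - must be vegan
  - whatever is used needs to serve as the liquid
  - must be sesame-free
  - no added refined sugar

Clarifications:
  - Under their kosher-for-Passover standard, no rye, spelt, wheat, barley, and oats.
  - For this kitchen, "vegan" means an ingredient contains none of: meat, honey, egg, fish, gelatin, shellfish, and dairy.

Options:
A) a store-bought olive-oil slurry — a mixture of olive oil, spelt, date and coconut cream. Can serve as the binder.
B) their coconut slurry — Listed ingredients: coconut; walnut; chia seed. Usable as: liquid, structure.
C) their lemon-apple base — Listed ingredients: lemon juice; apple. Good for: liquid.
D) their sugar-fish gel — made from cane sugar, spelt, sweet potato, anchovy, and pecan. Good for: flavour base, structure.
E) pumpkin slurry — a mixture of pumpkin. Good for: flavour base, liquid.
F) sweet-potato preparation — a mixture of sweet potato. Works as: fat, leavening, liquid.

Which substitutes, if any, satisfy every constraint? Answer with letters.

B, C, E, F

A: not usable as a liquid; has spelt, so not kosher-for-Passover — reject
B: all constraints satisfied — keep
C: all constraints satisfied — keep
D: not usable as a liquid; has spelt, so not kosher-for-Passover (and 2 more) — reject
E: every rule checks out — valid
F: only sweet potato; none excluded — keep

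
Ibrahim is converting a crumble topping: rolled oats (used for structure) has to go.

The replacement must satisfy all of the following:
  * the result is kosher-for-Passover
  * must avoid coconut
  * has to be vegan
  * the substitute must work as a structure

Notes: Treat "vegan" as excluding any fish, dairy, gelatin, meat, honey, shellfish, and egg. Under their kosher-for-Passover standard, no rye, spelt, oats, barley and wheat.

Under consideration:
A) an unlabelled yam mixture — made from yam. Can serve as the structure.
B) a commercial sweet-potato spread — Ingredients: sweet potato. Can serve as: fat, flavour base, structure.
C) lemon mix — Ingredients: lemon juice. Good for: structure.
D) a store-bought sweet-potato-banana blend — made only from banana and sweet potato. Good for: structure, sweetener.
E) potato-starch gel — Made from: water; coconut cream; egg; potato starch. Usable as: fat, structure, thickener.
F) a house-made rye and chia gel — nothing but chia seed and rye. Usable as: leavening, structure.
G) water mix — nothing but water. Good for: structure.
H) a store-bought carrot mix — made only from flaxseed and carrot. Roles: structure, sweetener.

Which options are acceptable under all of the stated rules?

A, B, C, D, G, H

A: every rule checks out — keep
B: works as a structure, no coconut, kosher-for-Passover — keep
C: nothing on the exclusion list — keep
D: only sweet potato and banana; none excluded — valid
E: has egg, so not vegan; has coconut cream, so not coconut-free — no
F: has rye, so not kosher-for-Passover — no
G: all constraints satisfied — OK
H: only flaxseed and carrot; none excluded — valid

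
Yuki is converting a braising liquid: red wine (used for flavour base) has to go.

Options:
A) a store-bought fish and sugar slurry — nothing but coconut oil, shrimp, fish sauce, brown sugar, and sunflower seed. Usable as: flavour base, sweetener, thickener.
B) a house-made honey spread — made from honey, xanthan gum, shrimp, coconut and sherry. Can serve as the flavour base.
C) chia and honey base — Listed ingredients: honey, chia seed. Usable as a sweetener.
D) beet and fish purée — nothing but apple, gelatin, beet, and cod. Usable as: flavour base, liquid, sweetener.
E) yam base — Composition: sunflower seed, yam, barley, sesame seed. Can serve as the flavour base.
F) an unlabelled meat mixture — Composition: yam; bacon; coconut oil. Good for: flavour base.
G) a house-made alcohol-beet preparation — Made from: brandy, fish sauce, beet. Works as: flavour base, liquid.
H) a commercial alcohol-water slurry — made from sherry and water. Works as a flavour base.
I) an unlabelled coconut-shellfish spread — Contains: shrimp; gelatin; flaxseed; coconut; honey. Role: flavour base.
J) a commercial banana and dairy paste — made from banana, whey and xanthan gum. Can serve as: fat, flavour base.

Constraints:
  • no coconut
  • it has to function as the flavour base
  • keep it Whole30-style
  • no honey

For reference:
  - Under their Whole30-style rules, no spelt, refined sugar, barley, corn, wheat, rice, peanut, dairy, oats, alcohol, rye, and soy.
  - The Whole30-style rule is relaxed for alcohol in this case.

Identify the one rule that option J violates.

Whole30-style

usable as a flavour base: satisfied
Whole30-style: has whey — fails
coconut-free: satisfied
honey-free: satisfied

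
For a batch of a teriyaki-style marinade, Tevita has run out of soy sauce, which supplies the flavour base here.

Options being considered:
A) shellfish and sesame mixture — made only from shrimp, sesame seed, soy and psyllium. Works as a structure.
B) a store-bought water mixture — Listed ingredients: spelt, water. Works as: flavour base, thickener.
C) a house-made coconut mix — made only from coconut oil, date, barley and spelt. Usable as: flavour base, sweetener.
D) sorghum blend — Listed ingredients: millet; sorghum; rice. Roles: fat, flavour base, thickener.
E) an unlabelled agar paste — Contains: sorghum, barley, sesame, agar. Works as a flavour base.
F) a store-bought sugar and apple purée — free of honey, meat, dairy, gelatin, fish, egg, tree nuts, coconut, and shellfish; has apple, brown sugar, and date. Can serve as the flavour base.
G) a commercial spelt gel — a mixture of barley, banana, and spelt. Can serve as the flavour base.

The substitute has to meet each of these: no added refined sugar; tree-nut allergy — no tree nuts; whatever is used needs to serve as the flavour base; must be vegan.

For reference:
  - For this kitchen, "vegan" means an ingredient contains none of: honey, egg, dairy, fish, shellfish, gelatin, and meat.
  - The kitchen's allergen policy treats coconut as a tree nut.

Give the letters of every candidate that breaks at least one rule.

A, C, F

A: not usable as a flavour base; has shrimp, so not vegan — no
B: only spelt and water; none excluded — keep
C: has coconut oil, so not tree-nut-free — no
D: all constraints satisfied — valid
E: no refined sugar, tree-nut-free — valid
F: has brown sugar, so not no-added-sugar — out
G: only barley, spelt and banana; none excluded — valid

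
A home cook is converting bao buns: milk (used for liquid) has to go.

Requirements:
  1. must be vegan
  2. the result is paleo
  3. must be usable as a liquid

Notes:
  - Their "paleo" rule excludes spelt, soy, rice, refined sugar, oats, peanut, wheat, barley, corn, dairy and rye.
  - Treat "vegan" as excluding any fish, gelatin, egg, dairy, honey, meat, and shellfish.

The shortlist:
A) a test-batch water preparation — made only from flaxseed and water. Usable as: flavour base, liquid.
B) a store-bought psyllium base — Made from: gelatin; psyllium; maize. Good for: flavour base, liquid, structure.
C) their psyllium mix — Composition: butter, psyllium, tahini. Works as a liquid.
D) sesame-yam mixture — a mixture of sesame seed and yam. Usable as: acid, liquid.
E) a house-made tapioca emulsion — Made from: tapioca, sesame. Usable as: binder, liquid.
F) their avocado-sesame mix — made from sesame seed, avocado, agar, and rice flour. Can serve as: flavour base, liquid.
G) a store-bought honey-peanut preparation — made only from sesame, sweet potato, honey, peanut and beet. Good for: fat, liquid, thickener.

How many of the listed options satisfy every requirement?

A: only flaxseed and water; none excluded — OK
B: has maize, so not paleo; has gelatin, so not vegan — reject
C: has butter, so not paleo; has butter, so not vegan — out
D: nothing on the exclusion list — valid
E: paleo, vegan — keep
F: has rice flour, so not paleo — no
G: has peanut, so not paleo; has honey, so not vegan — reject

3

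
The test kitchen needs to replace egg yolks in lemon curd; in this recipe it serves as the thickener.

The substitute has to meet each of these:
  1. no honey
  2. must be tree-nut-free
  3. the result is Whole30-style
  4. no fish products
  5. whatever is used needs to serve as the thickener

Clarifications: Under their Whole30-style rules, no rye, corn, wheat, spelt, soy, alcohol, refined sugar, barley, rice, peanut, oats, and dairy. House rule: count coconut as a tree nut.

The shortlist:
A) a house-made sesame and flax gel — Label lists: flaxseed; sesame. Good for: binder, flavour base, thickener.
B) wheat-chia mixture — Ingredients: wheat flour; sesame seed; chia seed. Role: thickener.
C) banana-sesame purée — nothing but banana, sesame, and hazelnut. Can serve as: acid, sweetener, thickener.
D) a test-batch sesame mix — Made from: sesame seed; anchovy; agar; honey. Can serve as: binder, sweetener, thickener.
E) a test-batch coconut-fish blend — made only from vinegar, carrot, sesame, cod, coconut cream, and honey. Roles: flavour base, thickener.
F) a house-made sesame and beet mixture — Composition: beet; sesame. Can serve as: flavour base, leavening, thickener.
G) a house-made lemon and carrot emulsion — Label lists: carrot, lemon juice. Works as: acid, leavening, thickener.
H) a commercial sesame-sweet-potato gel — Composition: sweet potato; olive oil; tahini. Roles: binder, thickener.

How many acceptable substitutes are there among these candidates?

A: only sesame and flaxseed; none excluded — valid
B: has wheat flour, so not Whole30-style — reject
C: has hazelnut, so not tree-nut-free — out
D: has honey, so not honey-free; has anchovy, so not fish-free — reject
E: has coconut cream, so not tree-nut-free; has honey, so not honey-free (and 1 more) — out
F: all constraints satisfied — OK
G: no honey, Whole30-style — OK
H: every rule checks out — OK

4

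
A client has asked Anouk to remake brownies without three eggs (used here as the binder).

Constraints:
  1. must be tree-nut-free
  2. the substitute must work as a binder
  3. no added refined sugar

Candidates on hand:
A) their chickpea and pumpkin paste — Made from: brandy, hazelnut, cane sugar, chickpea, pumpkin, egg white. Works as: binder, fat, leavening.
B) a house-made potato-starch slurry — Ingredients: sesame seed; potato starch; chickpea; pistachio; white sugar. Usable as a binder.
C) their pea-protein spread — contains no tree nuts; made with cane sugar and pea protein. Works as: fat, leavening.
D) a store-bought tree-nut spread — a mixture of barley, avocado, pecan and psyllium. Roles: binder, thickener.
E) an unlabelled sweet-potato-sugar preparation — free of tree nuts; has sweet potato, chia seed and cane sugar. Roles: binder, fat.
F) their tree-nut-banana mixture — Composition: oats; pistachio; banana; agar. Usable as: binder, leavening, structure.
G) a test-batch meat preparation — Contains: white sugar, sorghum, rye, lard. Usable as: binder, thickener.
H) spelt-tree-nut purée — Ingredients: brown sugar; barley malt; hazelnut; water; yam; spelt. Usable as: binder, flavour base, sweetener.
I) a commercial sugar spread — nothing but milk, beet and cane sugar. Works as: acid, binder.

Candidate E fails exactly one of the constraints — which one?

no-added-sugar

usable as a binder: satisfied
no-added-sugar: has cane sugar — fails
tree-nut-free: satisfied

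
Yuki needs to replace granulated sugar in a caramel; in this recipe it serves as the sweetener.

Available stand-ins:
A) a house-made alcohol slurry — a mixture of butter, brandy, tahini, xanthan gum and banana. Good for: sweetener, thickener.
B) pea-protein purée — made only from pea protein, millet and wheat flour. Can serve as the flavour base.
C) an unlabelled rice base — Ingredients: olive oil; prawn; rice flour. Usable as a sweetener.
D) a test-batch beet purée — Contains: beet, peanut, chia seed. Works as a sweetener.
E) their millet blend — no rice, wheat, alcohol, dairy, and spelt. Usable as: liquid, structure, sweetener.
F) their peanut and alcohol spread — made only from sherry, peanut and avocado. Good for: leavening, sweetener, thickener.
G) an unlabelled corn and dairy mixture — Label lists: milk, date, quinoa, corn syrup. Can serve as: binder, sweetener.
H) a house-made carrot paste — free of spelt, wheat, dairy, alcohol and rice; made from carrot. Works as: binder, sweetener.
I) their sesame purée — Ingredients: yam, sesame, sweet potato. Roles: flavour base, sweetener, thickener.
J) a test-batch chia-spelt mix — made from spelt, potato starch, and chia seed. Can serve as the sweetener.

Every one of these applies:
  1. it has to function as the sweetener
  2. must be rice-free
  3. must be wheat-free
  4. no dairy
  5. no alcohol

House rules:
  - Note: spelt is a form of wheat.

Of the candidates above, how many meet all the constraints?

A: has butter, so not dairy-free; has brandy, so not alcohol-free — no
B: not usable as a sweetener; has wheat flour, so not wheat-free — no
C: has rice flour, so not rice-free — no
D: nothing on the exclusion list — OK
E: works as a sweetener, no alcohol, no dairy — valid
F: has sherry, so not alcohol-free — out
G: has milk, so not dairy-free — out
H: no alcohol, no rice — keep
I: only sesame, sweet potato and yam; none excluded — valid
J: has spelt, so not wheat-free — reject

4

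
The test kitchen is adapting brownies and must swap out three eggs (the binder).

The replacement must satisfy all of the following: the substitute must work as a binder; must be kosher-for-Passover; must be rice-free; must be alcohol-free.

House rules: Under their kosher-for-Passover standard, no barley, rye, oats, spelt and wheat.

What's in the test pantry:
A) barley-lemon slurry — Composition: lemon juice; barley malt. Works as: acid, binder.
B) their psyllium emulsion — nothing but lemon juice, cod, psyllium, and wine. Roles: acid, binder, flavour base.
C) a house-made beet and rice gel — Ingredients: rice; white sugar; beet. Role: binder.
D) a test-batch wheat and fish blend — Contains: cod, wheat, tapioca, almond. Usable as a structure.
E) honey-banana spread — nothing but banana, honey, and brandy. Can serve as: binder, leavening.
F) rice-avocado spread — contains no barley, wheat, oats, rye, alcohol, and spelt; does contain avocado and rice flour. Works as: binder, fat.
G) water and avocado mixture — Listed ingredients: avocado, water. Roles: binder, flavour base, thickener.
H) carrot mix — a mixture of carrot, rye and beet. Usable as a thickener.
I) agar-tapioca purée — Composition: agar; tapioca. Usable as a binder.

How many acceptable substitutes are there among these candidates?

A: has barley malt, so not kosher-for-Passover — reject
B: has wine, so not alcohol-free — out
C: has rice, so not rice-free — no
D: not usable as a binder; has wheat, so not kosher-for-Passover — reject
E: has brandy, so not alcohol-free — no
F: has rice flour, so not rice-free — no
G: all constraints satisfied — OK
H: not usable as a binder; has rye, so not kosher-for-Passover — out
I: works as a binder, no rice, kosher-for-Passover — keep

2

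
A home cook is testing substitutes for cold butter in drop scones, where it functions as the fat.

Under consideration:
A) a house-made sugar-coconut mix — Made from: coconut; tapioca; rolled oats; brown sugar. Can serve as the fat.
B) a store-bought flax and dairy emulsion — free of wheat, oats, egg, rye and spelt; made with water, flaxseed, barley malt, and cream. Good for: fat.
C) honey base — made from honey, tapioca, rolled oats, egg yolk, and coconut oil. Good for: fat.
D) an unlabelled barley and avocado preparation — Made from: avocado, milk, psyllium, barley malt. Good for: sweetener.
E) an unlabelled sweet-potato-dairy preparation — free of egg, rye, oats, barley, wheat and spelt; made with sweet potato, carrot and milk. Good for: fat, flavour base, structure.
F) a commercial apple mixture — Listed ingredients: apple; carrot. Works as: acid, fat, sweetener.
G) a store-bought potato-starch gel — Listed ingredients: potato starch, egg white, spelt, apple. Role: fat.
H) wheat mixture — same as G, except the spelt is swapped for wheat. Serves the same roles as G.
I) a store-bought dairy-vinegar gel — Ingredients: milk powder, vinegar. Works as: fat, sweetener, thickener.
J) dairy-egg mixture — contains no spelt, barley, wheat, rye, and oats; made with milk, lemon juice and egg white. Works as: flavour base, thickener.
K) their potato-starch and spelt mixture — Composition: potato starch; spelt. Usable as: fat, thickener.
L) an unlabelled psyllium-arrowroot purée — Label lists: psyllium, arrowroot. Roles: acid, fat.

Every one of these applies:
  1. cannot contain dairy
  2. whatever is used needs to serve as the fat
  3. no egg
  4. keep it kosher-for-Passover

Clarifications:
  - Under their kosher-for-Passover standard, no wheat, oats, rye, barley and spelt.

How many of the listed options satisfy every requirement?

A: has rolled oats, so not kosher-for-Passover — out
B: has barley malt, so not kosher-for-Passover; has cream, so not dairy-free — out
C: has rolled oats, so not kosher-for-Passover; has egg yolk, so not egg-free — no
D: not usable as a fat; has barley malt, so not kosher-for-Passover (and 1 more) — no
E: has milk, so not dairy-free — out
F: all constraints satisfied — OK
G: has spelt, so not kosher-for-Passover; has egg white, so not egg-free — no
H: has wheat, so not kosher-for-Passover; has egg white, so not egg-free — out
I: has milk powder, so not dairy-free — out
J: not usable as a fat; has milk, so not dairy-free (and 1 more) — no
K: has spelt, so not kosher-for-Passover — no
L: only psyllium and arrowroot; none excluded — valid

2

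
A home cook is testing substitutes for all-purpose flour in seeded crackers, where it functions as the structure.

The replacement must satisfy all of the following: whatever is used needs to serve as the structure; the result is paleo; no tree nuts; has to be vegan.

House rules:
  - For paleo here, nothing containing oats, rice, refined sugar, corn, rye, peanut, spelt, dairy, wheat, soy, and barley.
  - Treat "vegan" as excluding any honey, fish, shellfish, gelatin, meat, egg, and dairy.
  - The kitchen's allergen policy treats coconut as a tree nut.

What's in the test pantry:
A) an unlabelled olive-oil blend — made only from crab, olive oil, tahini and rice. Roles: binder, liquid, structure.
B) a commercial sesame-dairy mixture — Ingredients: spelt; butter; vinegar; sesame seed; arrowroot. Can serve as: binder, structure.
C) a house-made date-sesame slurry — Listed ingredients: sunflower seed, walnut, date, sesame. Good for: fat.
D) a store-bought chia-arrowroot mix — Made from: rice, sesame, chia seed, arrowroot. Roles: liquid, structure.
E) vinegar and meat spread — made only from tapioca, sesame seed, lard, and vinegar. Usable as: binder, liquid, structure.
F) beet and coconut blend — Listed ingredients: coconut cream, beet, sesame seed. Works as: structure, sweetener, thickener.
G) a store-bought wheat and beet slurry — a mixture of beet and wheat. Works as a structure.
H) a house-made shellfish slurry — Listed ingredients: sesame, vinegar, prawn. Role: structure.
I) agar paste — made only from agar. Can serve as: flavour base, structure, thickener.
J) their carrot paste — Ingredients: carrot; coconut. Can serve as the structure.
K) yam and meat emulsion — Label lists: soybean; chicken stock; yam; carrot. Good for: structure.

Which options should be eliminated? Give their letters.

A, B, C, D, E, F, G, H, J, K

A: has rice, so not paleo; has crab, so not vegan — reject
B: has butter, so not paleo; has butter, so not vegan — out
C: not usable as a structure; has walnut, so not tree-nut-free — no
D: has rice, so not paleo — reject
E: has lard, so not vegan — out
F: has coconut cream, so not tree-nut-free — reject
G: has wheat, so not paleo — no
H: has prawn, so not vegan — out
I: tree-nut-free, vegan — OK
J: has coconut, so not tree-nut-free — no
K: has soybean, so not paleo; has chicken stock, so not vegan — out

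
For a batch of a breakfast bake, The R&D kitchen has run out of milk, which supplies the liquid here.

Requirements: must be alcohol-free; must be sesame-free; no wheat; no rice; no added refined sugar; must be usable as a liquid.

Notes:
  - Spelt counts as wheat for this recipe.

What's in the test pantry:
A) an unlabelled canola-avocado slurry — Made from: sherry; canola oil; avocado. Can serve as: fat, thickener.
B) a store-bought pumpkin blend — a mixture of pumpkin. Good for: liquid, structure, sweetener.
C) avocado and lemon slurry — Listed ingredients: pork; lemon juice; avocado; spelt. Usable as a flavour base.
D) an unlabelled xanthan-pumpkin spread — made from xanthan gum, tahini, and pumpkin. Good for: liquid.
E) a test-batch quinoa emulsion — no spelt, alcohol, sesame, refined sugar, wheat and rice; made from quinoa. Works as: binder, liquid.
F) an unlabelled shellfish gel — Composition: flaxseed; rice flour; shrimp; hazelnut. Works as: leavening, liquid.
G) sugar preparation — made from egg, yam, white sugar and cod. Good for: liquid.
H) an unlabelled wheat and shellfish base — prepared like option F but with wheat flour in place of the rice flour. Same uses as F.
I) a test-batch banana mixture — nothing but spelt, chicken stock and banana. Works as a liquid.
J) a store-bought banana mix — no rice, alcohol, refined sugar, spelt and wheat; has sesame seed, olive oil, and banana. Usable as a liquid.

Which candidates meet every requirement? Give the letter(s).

B, E

A: not usable as a liquid; has sherry, so not alcohol-free — out
B: only pumpkin; none excluded — valid
C: not usable as a liquid; has spelt, so not wheat-free — out
D: has tahini, so not sesame-free — reject
E: works as a liquid, no alcohol, no rice — OK
F: has rice flour, so not rice-free — out
G: has white sugar, so not no-added-sugar — reject
H: has wheat flour, so not wheat-free — out
I: has spelt, so not wheat-free — reject
J: has sesame seed, so not sesame-free — out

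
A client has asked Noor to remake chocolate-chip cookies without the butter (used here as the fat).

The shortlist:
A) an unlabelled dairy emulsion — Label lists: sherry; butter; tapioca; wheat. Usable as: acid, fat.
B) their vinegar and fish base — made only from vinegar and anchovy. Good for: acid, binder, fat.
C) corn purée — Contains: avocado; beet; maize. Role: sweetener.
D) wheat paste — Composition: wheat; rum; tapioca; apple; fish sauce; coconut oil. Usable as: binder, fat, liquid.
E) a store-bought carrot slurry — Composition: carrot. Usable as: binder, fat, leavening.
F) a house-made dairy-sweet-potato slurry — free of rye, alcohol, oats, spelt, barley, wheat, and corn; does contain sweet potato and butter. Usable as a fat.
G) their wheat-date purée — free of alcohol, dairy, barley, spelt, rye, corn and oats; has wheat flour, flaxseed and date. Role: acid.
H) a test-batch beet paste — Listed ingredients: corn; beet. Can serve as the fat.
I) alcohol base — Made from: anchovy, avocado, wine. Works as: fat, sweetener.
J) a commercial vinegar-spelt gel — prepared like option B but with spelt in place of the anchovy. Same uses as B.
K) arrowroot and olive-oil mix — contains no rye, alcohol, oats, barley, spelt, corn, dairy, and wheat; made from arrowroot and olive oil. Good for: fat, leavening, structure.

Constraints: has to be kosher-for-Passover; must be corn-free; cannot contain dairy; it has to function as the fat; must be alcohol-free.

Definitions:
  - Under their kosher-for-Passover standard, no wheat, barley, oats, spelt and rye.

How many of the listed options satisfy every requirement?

3

A: has wheat, so not kosher-for-Passover; has sherry, so not alcohol-free (and 1 more) — reject
B: only anchovy and vinegar; none excluded — OK
C: not usable as a fat; has maize, so not corn-free — no
D: has wheat, so not kosher-for-Passover; has rum, so not alcohol-free — no
E: only carrot; none excluded — OK
F: has butter, so not dairy-free — reject
G: not usable as a fat; has wheat flour, so not kosher-for-Passover — no
H: has corn, so not corn-free — no
I: has wine, so not alcohol-free — out
J: has spelt, so not kosher-for-Passover — reject
K: works as a fat, no alcohol, no corn — OK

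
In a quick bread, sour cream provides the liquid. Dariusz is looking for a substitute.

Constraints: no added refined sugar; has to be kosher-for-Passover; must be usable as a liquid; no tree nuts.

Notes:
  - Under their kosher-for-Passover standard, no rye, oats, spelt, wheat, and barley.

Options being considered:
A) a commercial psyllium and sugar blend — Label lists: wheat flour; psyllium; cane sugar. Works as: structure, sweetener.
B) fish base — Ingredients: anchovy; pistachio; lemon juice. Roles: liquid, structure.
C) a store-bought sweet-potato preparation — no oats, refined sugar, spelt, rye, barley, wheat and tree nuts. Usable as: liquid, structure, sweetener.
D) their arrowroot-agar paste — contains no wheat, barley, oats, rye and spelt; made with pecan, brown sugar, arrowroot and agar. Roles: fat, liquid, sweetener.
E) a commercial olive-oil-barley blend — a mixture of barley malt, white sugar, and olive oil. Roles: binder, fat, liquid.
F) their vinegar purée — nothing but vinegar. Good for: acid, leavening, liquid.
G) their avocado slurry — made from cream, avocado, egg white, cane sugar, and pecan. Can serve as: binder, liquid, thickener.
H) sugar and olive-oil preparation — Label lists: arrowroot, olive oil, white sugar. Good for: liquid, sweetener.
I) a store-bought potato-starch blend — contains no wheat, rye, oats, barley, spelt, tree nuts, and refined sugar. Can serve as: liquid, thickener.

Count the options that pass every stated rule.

A: not usable as a liquid; has wheat flour, so not kosher-for-Passover (and 1 more) — out
B: has pistachio, so not tree-nut-free — reject
C: no tree nuts, no refined sugar — OK
D: has pecan, so not tree-nut-free; has brown sugar, so not no-added-sugar — reject
E: has barley malt, so not kosher-for-Passover; has white sugar, so not no-added-sugar — out
F: all constraints satisfied — keep
G: has pecan, so not tree-nut-free; has cane sugar, so not no-added-sugar — out
H: has white sugar, so not no-added-sugar — reject
I: nothing on the exclusion list — OK

3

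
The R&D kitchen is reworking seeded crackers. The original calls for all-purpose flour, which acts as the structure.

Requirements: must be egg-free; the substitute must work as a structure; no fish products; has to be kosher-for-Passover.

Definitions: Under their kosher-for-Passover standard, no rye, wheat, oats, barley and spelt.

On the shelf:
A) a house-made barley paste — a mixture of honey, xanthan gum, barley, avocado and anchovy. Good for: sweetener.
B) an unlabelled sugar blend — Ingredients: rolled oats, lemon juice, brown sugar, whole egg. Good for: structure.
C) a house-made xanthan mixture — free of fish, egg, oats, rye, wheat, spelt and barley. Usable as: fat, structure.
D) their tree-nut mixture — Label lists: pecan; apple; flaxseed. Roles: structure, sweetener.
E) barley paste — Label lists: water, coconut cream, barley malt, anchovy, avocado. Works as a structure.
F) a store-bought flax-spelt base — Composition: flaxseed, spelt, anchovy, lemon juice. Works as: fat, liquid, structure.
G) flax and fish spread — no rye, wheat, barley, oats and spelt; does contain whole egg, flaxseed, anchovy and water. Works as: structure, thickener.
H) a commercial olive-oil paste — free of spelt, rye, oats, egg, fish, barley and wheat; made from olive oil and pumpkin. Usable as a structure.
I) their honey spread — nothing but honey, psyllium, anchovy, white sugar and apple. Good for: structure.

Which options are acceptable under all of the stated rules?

A: not usable as a structure; has barley, so not kosher-for-Passover (and 1 more) — reject
B: has rolled oats, so not kosher-for-Passover; has whole egg, so not egg-free — out
C: nothing on the exclusion list — keep
D: works as a structure, no egg, kosher-for-Passover — valid
E: has barley malt, so not kosher-for-Passover; has anchovy, so not fish-free — no
F: has spelt, so not kosher-for-Passover; has anchovy, so not fish-free — reject
G: has whole egg, so not egg-free; has anchovy, so not fish-free — no
H: nothing on the exclusion list — valid
I: has anchovy, so not fish-free — out

C, D, H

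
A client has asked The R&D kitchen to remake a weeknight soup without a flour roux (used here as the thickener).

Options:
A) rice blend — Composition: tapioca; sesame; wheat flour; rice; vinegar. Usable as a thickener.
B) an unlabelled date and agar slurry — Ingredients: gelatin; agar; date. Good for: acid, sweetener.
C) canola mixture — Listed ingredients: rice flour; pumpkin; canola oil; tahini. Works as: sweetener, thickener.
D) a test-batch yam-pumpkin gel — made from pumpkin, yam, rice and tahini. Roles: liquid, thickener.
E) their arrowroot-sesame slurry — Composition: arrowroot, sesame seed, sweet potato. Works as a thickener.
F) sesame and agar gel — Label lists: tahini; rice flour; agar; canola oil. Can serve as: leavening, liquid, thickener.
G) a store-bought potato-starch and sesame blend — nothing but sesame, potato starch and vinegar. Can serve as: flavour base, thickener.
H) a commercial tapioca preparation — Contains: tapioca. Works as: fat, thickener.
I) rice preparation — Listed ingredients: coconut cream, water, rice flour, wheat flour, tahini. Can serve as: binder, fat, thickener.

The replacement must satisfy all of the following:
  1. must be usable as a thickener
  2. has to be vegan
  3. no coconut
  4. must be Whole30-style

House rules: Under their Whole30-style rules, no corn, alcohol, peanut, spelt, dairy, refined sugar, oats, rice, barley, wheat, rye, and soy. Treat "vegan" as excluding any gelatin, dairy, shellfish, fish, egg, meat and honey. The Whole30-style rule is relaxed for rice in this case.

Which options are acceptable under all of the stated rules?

A: has wheat flour, so not Whole30-style — out
B: not usable as a thickener; has gelatin, so not vegan — out
C: rice is permitted under the Whole30-style carve-out; nothing else excluded — OK
D: rice is permitted under the Whole30-style carve-out; nothing else excluded — OK
E: nothing on the exclusion list — OK
F: rice is permitted under the Whole30-style carve-out; nothing else excluded — OK
G: every rule checks out — keep
H: only tapioca; none excluded — valid
I: has wheat flour, so not Whole30-style; has coconut cream, so not coconut-free — no

C, D, E, F, G, H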